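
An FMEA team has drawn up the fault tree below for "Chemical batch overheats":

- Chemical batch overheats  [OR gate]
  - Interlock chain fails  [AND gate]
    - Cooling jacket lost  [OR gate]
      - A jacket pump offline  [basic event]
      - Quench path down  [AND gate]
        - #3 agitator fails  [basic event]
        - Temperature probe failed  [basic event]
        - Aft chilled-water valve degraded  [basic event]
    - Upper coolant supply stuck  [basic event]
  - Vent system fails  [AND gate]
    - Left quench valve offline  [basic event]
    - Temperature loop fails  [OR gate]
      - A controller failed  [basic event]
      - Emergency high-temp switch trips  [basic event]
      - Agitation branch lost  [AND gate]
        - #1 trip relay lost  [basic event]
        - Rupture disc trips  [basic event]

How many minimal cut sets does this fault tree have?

5

Quench path down [AND]: one cut set from each child combined → 1 × 1 × 1 = 1 cut set(s).
Cooling jacket lost [OR]: union of children's cut sets → 2 cut set(s).
Interlock chain fails [AND]: one cut set from each child combined → 2 × 1 = 2 cut set(s).
Agitation branch lost [AND]: one cut set from each child combined → 1 × 1 = 1 cut set(s).
Temperature loop fails [OR]: union of children's cut sets → 3 cut set(s).
Vent system fails [AND]: one cut set from each child combined → 1 × 3 = 3 cut set(s).
Chemical batch overheats [OR]: union of children's cut sets → 5 cut set(s).
Minimal cut sets: {A jacket pump offline, Upper coolant supply stuck}; {#3 agitator fails, Aft chilled-water valve degraded, Temperature probe failed, Upper coolant supply stuck}; {A controller failed, Left quench valve offline}; {Emergency high-temp switch trips, Left quench valve offline}; {#1 trip relay lost, Left quench valve offline, Rupture disc trips}.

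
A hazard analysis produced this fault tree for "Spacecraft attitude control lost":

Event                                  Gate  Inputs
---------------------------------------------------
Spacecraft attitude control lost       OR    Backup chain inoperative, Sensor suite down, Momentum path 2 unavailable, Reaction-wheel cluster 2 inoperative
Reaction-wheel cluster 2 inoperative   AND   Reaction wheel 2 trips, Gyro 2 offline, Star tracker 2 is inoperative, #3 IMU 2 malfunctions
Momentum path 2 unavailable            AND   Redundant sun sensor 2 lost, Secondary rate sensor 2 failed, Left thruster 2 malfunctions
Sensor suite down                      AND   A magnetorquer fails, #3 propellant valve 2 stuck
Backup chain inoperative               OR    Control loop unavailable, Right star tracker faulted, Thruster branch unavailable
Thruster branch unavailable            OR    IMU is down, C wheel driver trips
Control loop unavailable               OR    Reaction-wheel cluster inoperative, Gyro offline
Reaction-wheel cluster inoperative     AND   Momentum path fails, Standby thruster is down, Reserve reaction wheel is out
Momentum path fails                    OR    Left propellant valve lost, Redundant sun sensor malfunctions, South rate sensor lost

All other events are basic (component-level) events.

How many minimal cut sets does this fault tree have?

Momentum path fails [OR]: union of children's cut sets → 3 cut set(s).
Reaction-wheel cluster inoperative [AND]: one cut set from each child combined → 3 × 1 × 1 = 3 cut set(s).
Control loop unavailable [OR]: union of children's cut sets → 4 cut set(s).
Thruster branch unavailable [OR]: union of children's cut sets → 2 cut set(s).
Backup chain inoperative [OR]: union of children's cut sets → 7 cut set(s).
Sensor suite down [AND]: one cut set from each child combined → 1 × 1 = 1 cut set(s).
Momentum path 2 unavailable [AND]: one cut set from each child combined → 1 × 1 × 1 = 1 cut set(s).
Reaction-wheel cluster 2 inoperative [AND]: one cut set from each child combined → 1 × 1 × 1 × 1 = 1 cut set(s).
Spacecraft attitude control lost [OR]: union of children's cut sets → 10 cut set(s).
Minimal cut sets: {Left propellant valve lost, Reserve reaction wheel is out, Standby thruster is down}; {Redundant sun sensor malfunctions, Reserve reaction wheel is out, Standby thruster is down}; {Reserve reaction wheel is out, South rate sensor lost, Standby thruster is down}; {Gyro offline}; {Right star tracker faulted}; {IMU is down}; {C wheel driver trips}; {#3 propellant valve 2 stuck, A magnetorquer fails}; {Left thruster 2 malfunctions, Redundant sun sensor 2 lost, Secondary rate sensor 2 failed}; {#3 IMU 2 malfunctions, Gyro 2 offline, Reaction wheel 2 trips, Star tracker 2 is inoperative}.

10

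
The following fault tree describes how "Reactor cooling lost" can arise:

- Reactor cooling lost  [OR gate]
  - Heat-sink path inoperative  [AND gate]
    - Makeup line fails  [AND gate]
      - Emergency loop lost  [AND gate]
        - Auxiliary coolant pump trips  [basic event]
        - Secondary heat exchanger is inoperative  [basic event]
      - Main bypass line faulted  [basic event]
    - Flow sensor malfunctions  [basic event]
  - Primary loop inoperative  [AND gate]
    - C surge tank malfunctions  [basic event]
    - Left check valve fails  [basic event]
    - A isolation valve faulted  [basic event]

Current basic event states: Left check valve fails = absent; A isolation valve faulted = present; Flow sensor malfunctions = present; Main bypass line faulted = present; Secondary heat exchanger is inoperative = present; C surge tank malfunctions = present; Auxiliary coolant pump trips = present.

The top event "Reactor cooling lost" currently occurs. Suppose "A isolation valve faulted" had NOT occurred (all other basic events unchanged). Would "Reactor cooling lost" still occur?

Counterfactual: set "A isolation valve faulted" to not occurred.
Emergency loop lost [AND]: Auxiliary coolant pump trips=occurs, Secondary heat exchanger is inoperative=occurs → all inputs occur → occurs.
Makeup line fails [AND]: Emergency loop lost=occurs, Main bypass line faulted=occurs → all inputs occur → occurs.
Heat-sink path inoperative [AND]: Makeup line fails=occurs, Flow sensor malfunctions=occurs → all inputs occur → occurs.
Primary loop inoperative [AND]: C surge tank malfunctions=occurs, Left check valve fails=not, A isolation valve faulted=not → not all inputs occur → does not occur.
Reactor cooling lost [OR]: Heat-sink path inoperative=occurs, Primary loop inoperative=not → at least one input occurs → occurs.

Yes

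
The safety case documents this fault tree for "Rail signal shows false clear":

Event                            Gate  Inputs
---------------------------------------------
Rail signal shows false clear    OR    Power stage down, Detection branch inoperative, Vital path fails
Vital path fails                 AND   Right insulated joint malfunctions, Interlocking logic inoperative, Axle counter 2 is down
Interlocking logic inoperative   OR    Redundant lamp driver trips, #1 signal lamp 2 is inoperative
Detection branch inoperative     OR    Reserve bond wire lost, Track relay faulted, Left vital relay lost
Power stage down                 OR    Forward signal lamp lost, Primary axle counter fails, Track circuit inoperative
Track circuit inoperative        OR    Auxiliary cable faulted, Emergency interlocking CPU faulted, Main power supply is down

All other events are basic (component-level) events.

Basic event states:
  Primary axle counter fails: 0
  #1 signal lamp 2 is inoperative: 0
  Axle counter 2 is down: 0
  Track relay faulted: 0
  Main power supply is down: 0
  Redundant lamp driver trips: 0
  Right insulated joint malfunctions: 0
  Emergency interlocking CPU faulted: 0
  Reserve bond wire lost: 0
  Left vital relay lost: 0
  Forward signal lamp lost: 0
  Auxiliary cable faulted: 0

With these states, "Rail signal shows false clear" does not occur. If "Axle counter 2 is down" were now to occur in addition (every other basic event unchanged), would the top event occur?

No

Counterfactual: set "Axle counter 2 is down" to occurred.
Track circuit inoperative [OR]: Auxiliary cable faulted=not, Emergency interlocking CPU faulted=not, Main power supply is down=not → no input occurs → does not occur.
Power stage down [OR]: Forward signal lamp lost=not, Primary axle counter fails=not, Track circuit inoperative=not → no input occurs → does not occur.
Detection branch inoperative [OR]: Reserve bond wire lost=not, Track relay faulted=not, Left vital relay lost=not → no input occurs → does not occur.
Interlocking logic inoperative [OR]: Redundant lamp driver trips=not, #1 signal lamp 2 is inoperative=not → no input occurs → does not occur.
Vital path fails [AND]: Right insulated joint malfunctions=not, Interlocking logic inoperative=not, Axle counter 2 is down=occurs → not all inputs occur → does not occur.
Rail signal shows false clear [OR]: Power stage down=not, Detection branch inoperative=not, Vital path fails=not → no input occurs → does not occur.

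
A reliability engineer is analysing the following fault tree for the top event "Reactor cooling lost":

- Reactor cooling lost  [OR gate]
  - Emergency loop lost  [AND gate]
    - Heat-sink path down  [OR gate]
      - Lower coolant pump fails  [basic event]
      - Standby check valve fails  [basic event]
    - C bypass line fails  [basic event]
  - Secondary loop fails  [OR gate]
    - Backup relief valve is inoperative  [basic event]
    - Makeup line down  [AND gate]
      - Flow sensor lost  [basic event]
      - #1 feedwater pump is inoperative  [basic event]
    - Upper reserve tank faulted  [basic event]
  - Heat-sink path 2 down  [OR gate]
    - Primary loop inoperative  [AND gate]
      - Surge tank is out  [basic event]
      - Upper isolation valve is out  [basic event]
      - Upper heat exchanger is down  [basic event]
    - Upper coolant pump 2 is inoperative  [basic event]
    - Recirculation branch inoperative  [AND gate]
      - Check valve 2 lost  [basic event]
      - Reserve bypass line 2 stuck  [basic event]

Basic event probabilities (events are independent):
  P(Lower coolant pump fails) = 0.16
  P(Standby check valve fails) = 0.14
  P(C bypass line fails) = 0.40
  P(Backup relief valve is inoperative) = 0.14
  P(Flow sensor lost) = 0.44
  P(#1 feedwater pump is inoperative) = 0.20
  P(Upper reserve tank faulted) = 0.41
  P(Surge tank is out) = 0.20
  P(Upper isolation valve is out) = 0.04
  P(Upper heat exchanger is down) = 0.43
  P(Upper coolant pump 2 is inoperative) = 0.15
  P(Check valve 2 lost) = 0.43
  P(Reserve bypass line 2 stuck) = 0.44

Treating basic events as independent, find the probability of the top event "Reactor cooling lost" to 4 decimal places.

P(Heat-sink path down) [OR] = 1 − (1−0.16) × (1−0.14) = 0.277600
P(Emergency loop lost) [AND] = 0.277600 × 0.40 = 0.111040
P(Makeup line down) [AND] = 0.44 × 0.20 = 0.088000
P(Secondary loop fails) [OR] = 1 − (1−0.14) × (1−0.088000) × (1−0.41) = 0.537251
P(Primary loop inoperative) [AND] = 0.20 × 0.04 × 0.43 = 0.003440
P(Recirculation branch inoperative) [AND] = 0.43 × 0.44 = 0.189200
P(Heat-sink path 2 down) [OR] = 1 − (1−0.003440) × (1−0.15) × (1−0.189200) = 0.313191
P(Reactor cooling lost) [OR] = 1 − (1−0.111040) × (1−0.537251) × (1−0.313191) = 0.717471
Rounded to 4 decimal places: P(Reactor cooling lost) ≈ 0.7175.

0.7175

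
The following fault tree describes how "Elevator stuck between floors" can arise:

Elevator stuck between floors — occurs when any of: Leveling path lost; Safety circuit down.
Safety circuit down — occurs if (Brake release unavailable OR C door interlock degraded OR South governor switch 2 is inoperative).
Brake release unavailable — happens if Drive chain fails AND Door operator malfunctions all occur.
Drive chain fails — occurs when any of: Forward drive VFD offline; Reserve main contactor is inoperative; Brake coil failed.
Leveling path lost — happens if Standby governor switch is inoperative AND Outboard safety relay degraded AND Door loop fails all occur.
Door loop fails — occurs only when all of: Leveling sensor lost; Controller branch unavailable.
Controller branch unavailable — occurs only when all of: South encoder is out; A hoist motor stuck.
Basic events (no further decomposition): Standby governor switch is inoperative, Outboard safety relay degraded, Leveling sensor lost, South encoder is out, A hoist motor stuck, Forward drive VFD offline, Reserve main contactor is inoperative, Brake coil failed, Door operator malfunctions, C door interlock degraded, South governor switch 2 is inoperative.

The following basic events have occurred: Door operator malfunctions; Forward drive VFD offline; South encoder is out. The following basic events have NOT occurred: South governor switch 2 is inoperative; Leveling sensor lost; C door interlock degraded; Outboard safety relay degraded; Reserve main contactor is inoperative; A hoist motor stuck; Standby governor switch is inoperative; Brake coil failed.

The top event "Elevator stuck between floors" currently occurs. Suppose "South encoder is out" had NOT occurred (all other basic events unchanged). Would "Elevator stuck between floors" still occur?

Counterfactual: set "South encoder is out" to not occurred.
Controller branch unavailable [AND]: South encoder is out=not, A hoist motor stuck=not → not all inputs occur → does not occur.
Door loop fails [AND]: Leveling sensor lost=not, Controller branch unavailable=not → not all inputs occur → does not occur.
Leveling path lost [AND]: Standby governor switch is inoperative=not, Outboard safety relay degraded=not, Door loop fails=not → not all inputs occur → does not occur.
Drive chain fails [OR]: Forward drive VFD offline=occurs, Reserve main contactor is inoperative=not, Brake coil failed=not → at least one input occurs → occurs.
Brake release unavailable [AND]: Drive chain fails=occurs, Door operator malfunctions=occurs → all inputs occur → occurs.
Safety circuit down [OR]: Brake release unavailable=occurs, C door interlock degraded=not, South governor switch 2 is inoperative=not → at least one input occurs → occurs.
Elevator stuck between floors [OR]: Leveling path lost=not, Safety circuit down=occurs → at least one input occurs → occurs.

Yes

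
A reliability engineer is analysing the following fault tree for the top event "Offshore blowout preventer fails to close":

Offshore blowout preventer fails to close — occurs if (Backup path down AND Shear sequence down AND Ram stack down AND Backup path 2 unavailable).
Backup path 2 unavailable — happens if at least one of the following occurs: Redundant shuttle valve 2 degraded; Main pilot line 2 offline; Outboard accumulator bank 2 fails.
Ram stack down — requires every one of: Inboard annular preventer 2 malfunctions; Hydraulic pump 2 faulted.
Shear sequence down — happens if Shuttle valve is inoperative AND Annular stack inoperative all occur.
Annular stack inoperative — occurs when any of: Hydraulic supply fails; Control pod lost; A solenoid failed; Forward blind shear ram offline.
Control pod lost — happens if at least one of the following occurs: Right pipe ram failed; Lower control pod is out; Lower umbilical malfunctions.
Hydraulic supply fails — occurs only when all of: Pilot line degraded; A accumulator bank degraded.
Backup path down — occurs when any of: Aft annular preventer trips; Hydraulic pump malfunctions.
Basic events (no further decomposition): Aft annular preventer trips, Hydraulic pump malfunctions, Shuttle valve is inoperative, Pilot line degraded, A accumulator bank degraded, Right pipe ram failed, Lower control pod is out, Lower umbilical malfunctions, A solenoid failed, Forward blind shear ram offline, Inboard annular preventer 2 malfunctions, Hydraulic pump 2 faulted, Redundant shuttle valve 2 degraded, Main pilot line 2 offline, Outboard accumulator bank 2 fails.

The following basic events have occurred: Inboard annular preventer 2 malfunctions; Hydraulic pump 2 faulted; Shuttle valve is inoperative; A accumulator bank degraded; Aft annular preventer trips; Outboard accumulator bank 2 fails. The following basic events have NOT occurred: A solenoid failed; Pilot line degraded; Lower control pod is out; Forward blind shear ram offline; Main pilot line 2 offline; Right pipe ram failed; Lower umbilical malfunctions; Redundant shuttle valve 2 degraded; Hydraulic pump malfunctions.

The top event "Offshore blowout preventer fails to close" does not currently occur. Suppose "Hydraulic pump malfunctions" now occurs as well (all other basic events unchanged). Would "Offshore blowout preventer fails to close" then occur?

Counterfactual: set "Hydraulic pump malfunctions" to occurred.
Backup path down [OR]: Aft annular preventer trips=occurs, Hydraulic pump malfunctions=occurs → at least one input occurs → occurs.
Hydraulic supply fails [AND]: Pilot line degraded=not, A accumulator bank degraded=occurs → not all inputs occur → does not occur.
Control pod lost [OR]: Right pipe ram failed=not, Lower control pod is out=not, Lower umbilical malfunctions=not → no input occurs → does not occur.
Annular stack inoperative [OR]: Hydraulic supply fails=not, Control pod lost=not, A solenoid failed=not, Forward blind shear ram offline=not → no input occurs → does not occur.
Shear sequence down [AND]: Shuttle valve is inoperative=occurs, Annular stack inoperative=not → not all inputs occur → does not occur.
Ram stack down [AND]: Inboard annular preventer 2 malfunctions=occurs, Hydraulic pump 2 faulted=occurs → all inputs occur → occurs.
Backup path 2 unavailable [OR]: Redundant shuttle valve 2 degraded=not, Main pilot line 2 offline=not, Outboard accumulator bank 2 fails=occurs → at least one input occurs → occurs.
Offshore blowout preventer fails to close [AND]: Backup path down=occurs, Shear sequence down=not, Ram stack down=occurs, Backup path 2 unavailable=occurs → not all inputs occur → does not occur.

No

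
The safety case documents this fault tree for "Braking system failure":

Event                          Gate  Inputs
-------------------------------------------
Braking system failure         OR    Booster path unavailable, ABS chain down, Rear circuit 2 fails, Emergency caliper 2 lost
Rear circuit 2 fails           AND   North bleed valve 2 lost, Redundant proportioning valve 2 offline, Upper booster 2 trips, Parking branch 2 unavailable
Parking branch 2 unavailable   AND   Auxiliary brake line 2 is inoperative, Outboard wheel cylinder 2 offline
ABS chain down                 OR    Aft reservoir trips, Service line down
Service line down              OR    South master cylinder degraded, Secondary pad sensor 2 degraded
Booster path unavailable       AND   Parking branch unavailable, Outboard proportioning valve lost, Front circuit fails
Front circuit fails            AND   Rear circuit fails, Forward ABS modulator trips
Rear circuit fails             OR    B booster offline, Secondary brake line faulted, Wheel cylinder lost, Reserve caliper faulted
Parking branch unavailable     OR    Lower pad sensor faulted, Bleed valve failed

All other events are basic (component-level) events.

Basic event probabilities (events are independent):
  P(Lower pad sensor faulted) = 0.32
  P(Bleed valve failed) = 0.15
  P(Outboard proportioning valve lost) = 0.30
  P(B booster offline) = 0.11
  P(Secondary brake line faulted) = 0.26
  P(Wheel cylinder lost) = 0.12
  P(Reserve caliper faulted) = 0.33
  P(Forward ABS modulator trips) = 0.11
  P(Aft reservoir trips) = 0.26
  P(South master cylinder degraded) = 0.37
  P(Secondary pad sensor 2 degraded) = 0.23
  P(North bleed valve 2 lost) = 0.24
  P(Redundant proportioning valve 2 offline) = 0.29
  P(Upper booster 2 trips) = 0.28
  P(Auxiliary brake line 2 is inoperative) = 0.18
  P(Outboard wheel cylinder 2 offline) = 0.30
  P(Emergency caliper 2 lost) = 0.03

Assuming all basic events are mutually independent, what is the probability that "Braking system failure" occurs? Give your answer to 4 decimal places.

P(Parking branch unavailable) [OR] = 1 − (1−0.32) × (1−0.15) = 0.422000
P(Rear circuit fails) [OR] = 1 − (1−0.11) × (1−0.26) × (1−0.12) × (1−0.33) = 0.611689
P(Front circuit fails) [AND] = 0.611689 × 0.11 = 0.067286
P(Booster path unavailable) [AND] = 0.422000 × 0.30 × 0.067286 = 0.008518
P(Service line down) [OR] = 1 − (1−0.37) × (1−0.23) = 0.514900
P(ABS chain down) [OR] = 1 − (1−0.26) × (1−0.514900) = 0.641026
P(Parking branch 2 unavailable) [AND] = 0.18 × 0.30 = 0.054000
P(Rear circuit 2 fails) [AND] = 0.24 × 0.29 × 0.28 × 0.054000 = 0.001052
P(Braking system failure) [OR] = 1 − (1−0.008518) × (1−0.641026) × (1−0.001052) × (1−0.03) = 0.655124
Rounded to 4 decimal places: P(Braking system failure) ≈ 0.6551.

0.6551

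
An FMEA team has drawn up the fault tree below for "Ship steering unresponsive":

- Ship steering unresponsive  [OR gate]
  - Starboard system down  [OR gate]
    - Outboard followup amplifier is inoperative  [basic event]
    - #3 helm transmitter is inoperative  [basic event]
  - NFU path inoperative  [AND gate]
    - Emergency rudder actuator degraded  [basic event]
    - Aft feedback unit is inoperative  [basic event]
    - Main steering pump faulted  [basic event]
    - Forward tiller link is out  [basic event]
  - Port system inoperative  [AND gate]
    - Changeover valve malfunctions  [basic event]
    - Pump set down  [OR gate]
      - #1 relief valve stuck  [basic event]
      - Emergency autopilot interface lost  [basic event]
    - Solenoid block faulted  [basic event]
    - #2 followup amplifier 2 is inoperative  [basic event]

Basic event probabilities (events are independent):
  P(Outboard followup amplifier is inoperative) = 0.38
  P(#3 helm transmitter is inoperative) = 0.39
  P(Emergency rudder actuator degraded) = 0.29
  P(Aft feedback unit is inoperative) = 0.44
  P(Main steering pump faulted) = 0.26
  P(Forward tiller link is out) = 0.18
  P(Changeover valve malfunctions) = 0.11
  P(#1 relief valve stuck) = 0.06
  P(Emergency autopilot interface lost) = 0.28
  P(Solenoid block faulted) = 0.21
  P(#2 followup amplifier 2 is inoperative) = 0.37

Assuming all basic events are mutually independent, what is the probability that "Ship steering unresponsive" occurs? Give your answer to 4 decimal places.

0.6251

P(Starboard system down) [OR] = 1 − (1−0.38) × (1−0.39) = 0.621800
P(NFU path inoperative) [AND] = 0.29 × 0.44 × 0.26 × 0.18 = 0.005972
P(Pump set down) [OR] = 1 − (1−0.06) × (1−0.28) = 0.323200
P(Port system inoperative) [AND] = 0.11 × 0.323200 × 0.21 × 0.37 = 0.002762
P(Ship steering unresponsive) [OR] = 1 − (1−0.621800) × (1−0.005972) × (1−0.002762) = 0.625097
Rounded to 4 decimal places: P(Ship steering unresponsive) ≈ 0.6251.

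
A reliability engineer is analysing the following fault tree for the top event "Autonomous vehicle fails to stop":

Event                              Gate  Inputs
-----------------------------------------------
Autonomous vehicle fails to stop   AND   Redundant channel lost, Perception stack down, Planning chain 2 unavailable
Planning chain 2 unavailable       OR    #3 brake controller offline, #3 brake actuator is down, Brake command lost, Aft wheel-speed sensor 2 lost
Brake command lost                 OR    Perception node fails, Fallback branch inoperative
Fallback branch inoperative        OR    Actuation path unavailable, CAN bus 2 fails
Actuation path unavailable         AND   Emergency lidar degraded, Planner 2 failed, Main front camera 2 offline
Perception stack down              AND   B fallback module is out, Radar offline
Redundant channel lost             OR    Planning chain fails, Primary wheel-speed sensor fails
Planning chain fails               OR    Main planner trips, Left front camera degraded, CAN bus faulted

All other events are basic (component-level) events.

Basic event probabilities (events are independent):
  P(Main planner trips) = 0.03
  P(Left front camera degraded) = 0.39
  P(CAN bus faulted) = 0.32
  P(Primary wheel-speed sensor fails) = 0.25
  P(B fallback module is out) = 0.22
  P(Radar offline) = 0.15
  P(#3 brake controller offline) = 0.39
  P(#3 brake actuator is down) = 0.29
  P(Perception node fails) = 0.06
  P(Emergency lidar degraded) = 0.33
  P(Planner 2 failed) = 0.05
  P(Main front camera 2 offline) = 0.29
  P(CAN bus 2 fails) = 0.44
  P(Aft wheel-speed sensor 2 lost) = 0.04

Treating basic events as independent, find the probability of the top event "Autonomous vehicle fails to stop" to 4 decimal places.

0.0180

P(Planning chain fails) [OR] = 1 − (1−0.03) × (1−0.39) × (1−0.32) = 0.597644
P(Redundant channel lost) [OR] = 1 − (1−0.597644) × (1−0.25) = 0.698233
P(Perception stack down) [AND] = 0.22 × 0.15 = 0.033000
P(Actuation path unavailable) [AND] = 0.33 × 0.05 × 0.29 = 0.004785
P(Fallback branch inoperative) [OR] = 1 − (1−0.004785) × (1−0.44) = 0.442680
P(Brake command lost) [OR] = 1 − (1−0.06) × (1−0.442680) = 0.476119
P(Planning chain 2 unavailable) [OR] = 1 − (1−0.39) × (1−0.29) × (1−0.476119) × (1−0.04) = 0.782183
P(Autonomous vehicle fails to stop) [AND] = 0.698233 × 0.033000 × 0.782183 = 0.018023
Rounded to 4 decimal places: P(Autonomous vehicle fails to stop) ≈ 0.0180.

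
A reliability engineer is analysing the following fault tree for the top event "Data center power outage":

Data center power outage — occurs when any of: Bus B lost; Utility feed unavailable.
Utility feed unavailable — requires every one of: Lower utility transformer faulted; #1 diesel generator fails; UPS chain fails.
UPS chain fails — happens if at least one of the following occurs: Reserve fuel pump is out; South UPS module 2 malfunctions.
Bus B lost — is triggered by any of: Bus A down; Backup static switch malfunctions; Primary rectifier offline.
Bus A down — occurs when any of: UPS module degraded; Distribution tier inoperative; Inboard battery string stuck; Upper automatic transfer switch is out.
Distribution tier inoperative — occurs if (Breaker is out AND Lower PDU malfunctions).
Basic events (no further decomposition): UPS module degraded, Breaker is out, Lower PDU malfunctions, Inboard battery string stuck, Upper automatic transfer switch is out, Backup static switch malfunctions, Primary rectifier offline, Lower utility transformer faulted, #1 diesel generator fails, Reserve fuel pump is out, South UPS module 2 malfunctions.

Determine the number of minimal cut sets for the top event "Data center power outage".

Distribution tier inoperative [AND]: one cut set from each child combined → 1 × 1 = 1 cut set(s).
Bus A down [OR]: union of children's cut sets → 4 cut set(s).
Bus B lost [OR]: union of children's cut sets → 6 cut set(s).
UPS chain fails [OR]: union of children's cut sets → 2 cut set(s).
Utility feed unavailable [AND]: one cut set from each child combined → 1 × 1 × 2 = 2 cut set(s).
Data center power outage [OR]: union of children's cut sets → 8 cut set(s).
Minimal cut sets: {UPS module degraded}; {Breaker is out, Lower PDU malfunctions}; {Inboard battery string stuck}; {Upper automatic transfer switch is out}; {Backup static switch malfunctions}; {Primary rectifier offline}; {#1 diesel generator fails, Lower utility transformer faulted, Reserve fuel pump is out}; {#1 diesel generator fails, Lower utility transformer faulted, South UPS module 2 malfunctions}.

8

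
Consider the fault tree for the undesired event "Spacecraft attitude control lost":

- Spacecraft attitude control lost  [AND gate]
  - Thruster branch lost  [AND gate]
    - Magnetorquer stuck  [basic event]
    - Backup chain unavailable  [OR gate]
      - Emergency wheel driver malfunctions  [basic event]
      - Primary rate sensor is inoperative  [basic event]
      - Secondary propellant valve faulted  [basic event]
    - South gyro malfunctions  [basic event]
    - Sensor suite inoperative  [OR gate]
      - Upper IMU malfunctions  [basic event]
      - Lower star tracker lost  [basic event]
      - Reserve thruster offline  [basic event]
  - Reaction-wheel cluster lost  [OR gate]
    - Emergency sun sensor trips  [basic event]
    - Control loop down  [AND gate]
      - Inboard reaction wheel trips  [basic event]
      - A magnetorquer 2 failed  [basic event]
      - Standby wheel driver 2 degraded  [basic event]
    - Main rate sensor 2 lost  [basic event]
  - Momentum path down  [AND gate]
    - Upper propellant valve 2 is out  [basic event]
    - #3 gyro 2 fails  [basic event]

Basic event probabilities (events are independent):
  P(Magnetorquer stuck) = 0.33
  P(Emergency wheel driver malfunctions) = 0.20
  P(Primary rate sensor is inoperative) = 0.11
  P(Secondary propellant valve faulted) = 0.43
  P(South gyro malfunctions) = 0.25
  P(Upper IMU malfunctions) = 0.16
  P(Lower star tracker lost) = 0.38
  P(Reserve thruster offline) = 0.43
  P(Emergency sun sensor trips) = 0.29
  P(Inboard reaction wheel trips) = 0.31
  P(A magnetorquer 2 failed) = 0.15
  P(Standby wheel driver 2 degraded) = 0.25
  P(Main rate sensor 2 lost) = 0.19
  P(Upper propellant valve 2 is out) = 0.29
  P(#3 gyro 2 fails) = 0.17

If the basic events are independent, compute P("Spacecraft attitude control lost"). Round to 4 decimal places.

0.0007

P(Backup chain unavailable) [OR] = 1 − (1−0.20) × (1−0.11) × (1−0.43) = 0.594160
P(Sensor suite inoperative) [OR] = 1 − (1−0.16) × (1−0.38) × (1−0.43) = 0.703144
P(Thruster branch lost) [AND] = 0.33 × 0.594160 × 0.25 × 0.703144 = 0.034467
P(Control loop down) [AND] = 0.31 × 0.15 × 0.25 = 0.011625
P(Reaction-wheel cluster lost) [OR] = 1 − (1−0.29) × (1−0.011625) × (1−0.19) = 0.431586
P(Momentum path down) [AND] = 0.29 × 0.17 = 0.049300
P(Spacecraft attitude control lost) [AND] = 0.034467 × 0.431586 × 0.049300 = 0.000733
Rounded to 4 decimal places: P(Spacecraft attitude control lost) ≈ 0.0007.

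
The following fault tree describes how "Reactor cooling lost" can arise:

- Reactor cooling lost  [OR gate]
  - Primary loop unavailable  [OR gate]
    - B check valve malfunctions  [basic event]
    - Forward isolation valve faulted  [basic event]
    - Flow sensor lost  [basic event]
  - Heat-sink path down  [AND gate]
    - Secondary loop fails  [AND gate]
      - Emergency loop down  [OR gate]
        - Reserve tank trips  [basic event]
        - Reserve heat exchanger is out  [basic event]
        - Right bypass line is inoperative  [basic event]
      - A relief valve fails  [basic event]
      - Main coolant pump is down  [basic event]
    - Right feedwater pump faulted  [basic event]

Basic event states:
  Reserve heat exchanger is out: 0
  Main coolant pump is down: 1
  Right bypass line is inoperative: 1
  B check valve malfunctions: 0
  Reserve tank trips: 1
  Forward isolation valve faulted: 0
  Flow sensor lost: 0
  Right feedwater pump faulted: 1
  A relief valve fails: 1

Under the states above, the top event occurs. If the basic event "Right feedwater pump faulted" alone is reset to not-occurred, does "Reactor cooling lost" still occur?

Counterfactual: set "Right feedwater pump faulted" to not occurred.
Primary loop unavailable [OR]: B check valve malfunctions=not, Forward isolation valve faulted=not, Flow sensor lost=not → no input occurs → does not occur.
Emergency loop down [OR]: Reserve tank trips=occurs, Reserve heat exchanger is out=not, Right bypass line is inoperative=occurs → at least one input occurs → occurs.
Secondary loop fails [AND]: Emergency loop down=occurs, A relief valve fails=occurs, Main coolant pump is down=occurs → all inputs occur → occurs.
Heat-sink path down [AND]: Secondary loop fails=occurs, Right feedwater pump faulted=not → not all inputs occur → does not occur.
Reactor cooling lost [OR]: Primary loop unavailable=not, Heat-sink path down=not → no input occurs → does not occur.

No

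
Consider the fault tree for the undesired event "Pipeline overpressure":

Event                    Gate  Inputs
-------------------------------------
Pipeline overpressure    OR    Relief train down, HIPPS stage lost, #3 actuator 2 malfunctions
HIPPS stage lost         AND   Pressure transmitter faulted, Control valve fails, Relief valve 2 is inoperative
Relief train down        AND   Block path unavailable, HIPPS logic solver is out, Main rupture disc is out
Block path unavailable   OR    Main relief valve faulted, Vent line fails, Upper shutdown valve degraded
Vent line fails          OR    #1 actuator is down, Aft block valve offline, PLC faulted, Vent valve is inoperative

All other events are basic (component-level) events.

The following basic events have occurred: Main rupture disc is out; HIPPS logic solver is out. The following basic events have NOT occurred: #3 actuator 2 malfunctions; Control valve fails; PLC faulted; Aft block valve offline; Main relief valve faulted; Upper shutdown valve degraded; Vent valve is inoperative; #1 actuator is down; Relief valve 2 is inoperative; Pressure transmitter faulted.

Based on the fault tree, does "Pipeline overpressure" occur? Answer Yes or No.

Vent line fails [OR]: #1 actuator is down=not, Aft block valve offline=not, PLC faulted=not, Vent valve is inoperative=not → no input occurs → does not occur.
Block path unavailable [OR]: Main relief valve faulted=not, Vent line fails=not, Upper shutdown valve degraded=not → no input occurs → does not occur.
Relief train down [AND]: Block path unavailable=not, HIPPS logic solver is out=occurs, Main rupture disc is out=occurs → not all inputs occur → does not occur.
HIPPS stage lost [AND]: Pressure transmitter faulted=not, Control valve fails=not, Relief valve 2 is inoperative=not → not all inputs occur → does not occur.
Pipeline overpressure [OR]: Relief train down=not, HIPPS stage lost=not, #3 actuator 2 malfunctions=not → no input occurs → does not occur.

No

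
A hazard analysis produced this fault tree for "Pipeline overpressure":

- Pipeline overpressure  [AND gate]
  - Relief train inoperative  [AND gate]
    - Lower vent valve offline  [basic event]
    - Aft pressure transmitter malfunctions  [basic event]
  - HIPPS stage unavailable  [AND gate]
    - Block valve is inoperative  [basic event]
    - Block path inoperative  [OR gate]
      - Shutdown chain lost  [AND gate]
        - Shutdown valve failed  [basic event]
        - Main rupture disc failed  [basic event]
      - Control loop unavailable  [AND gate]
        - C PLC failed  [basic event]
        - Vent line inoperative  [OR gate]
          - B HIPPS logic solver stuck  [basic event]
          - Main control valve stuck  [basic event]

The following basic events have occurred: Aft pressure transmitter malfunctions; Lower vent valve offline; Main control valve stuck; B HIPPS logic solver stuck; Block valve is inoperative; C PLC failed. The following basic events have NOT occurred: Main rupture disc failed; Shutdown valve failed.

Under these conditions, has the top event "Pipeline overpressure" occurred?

Yes

Relief train inoperative [AND]: Lower vent valve offline=occurs, Aft pressure transmitter malfunctions=occurs → all inputs occur → occurs.
Shutdown chain lost [AND]: Shutdown valve failed=not, Main rupture disc failed=not → not all inputs occur → does not occur.
Vent line inoperative [OR]: B HIPPS logic solver stuck=occurs, Main control valve stuck=occurs → at least one input occurs → occurs.
Control loop unavailable [AND]: C PLC failed=occurs, Vent line inoperative=occurs → all inputs occur → occurs.
Block path inoperative [OR]: Shutdown chain lost=not, Control loop unavailable=occurs → at least one input occurs → occurs.
HIPPS stage unavailable [AND]: Block valve is inoperative=occurs, Block path inoperative=occurs → all inputs occur → occurs.
Pipeline overpressure [AND]: Relief train inoperative=occurs, HIPPS stage unavailable=occurs → all inputs occur → occurs.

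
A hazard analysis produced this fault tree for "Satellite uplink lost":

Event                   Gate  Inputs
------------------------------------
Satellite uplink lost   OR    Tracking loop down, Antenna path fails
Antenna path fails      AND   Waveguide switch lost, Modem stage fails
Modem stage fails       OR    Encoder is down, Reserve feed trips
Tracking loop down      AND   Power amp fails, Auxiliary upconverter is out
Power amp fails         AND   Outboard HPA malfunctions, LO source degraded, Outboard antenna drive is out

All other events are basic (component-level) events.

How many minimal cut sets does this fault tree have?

3

Power amp fails [AND]: one cut set from each child combined → 1 × 1 × 1 = 1 cut set(s).
Tracking loop down [AND]: one cut set from each child combined → 1 × 1 = 1 cut set(s).
Modem stage fails [OR]: union of children's cut sets → 2 cut set(s).
Antenna path fails [AND]: one cut set from each child combined → 1 × 2 = 2 cut set(s).
Satellite uplink lost [OR]: union of children's cut sets → 3 cut set(s).
Minimal cut sets: {Auxiliary upconverter is out, LO source degraded, Outboard HPA malfunctions, Outboard antenna drive is out}; {Encoder is down, Waveguide switch lost}; {Reserve feed trips, Waveguide switch lost}.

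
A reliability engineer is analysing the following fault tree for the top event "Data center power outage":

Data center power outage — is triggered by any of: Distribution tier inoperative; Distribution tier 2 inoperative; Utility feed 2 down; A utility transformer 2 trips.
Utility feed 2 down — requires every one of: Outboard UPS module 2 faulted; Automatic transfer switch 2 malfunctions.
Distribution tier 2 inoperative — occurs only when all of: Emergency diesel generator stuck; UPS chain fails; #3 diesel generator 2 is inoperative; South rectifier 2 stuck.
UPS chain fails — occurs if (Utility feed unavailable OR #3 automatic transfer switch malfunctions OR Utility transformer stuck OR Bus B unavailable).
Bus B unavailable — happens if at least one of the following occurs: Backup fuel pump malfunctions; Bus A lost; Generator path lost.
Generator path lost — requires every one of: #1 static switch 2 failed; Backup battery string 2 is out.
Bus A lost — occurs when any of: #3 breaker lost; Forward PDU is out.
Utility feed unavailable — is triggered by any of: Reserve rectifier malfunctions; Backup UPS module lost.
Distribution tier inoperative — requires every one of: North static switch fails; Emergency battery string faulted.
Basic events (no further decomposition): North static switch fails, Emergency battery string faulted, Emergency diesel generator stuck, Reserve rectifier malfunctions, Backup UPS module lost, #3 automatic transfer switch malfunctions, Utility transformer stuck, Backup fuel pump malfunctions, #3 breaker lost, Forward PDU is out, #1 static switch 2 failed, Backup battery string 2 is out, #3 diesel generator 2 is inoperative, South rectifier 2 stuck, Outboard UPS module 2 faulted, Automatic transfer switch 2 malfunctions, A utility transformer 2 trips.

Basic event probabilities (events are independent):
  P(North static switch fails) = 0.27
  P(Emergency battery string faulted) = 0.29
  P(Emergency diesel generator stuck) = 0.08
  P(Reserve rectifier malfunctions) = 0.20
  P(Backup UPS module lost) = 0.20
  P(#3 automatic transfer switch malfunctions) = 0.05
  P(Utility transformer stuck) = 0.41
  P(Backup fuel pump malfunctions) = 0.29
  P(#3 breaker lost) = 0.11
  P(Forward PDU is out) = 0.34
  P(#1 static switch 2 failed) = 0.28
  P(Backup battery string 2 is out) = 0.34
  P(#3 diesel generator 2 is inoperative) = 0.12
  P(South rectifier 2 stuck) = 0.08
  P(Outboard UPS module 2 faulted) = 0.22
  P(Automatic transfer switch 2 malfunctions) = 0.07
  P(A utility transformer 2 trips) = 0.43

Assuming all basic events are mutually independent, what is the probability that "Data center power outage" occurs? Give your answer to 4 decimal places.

P(Distribution tier inoperative) [AND] = 0.27 × 0.29 = 0.078300
P(Utility feed unavailable) [OR] = 1 − (1−0.20) × (1−0.20) = 0.360000
P(Bus A lost) [OR] = 1 − (1−0.11) × (1−0.34) = 0.412600
P(Generator path lost) [AND] = 0.28 × 0.34 = 0.095200
P(Bus B unavailable) [OR] = 1 − (1−0.29) × (1−0.412600) × (1−0.095200) = 0.622650
P(UPS chain fails) [OR] = 1 − (1−0.360000) × (1−0.05) × (1−0.41) × (1−0.622650) = 0.864637
P(Distribution tier 2 inoperative) [AND] = 0.08 × 0.864637 × 0.12 × 0.08 = 0.000664
P(Utility feed 2 down) [AND] = 0.22 × 0.07 = 0.015400
P(Data center power outage) [OR] = 1 − (1−0.078300) × (1−0.000664) × (1−0.015400) × (1−0.43) = 0.483065
Rounded to 4 decimal places: P(Data center power outage) ≈ 0.4831.

0.4831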